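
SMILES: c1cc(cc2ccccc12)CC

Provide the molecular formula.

C12H12

Heavy atoms from the SMILES: 12 C.
Implicit hydrogens by atom environment:
  7 × C (aromatic): 1 H each → 7
  3 × C (aromatic): no H
  1 × C: 3 H
  1 × C: 2 H
  Total hydrogens = 12.
Molecular formula: C12H12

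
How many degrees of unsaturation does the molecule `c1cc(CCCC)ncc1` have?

4

Molecular formula from the SMILES: C9H13N.
DoU = (2C + 2 + N − H − X)/2 = (2·9 + 2 + 1 − 13 − 0)/2 = 8/2 = 4.
(Structurally: 1 ring(s) + 3 π bond(s) = 4.)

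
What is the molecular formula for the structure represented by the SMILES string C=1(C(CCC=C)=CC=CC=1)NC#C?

Heavy atoms from the SMILES: 12 C, 1 N.
Implicit hydrogens by atom environment:
  4 × C (aromatic): 1 H each → 4
  3 × C: 2 H each → 6
  2 × C: 1 H each → 2
  2 × C (aromatic): no H
  1 × C: no H
  1 × N: 1 H
  Total hydrogens = 13.
Molecular formula: C12H13N

C12H13N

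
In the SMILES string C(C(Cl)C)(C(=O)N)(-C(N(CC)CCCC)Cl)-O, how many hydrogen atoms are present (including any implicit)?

Hydrogens are implicit in SMILES; fill each atom to its normal valence:
  4 × C: 2 H each → 8
  3 × C: 3 H each → 9
  2 × C: 1 H each → 2
  2 × C: no H
  2 × Cl: no H
  1 × N: 2 H
  1 × N: no H
  1 × O: 1 H
  1 × O: no H
  Total hydrogens = 22.

22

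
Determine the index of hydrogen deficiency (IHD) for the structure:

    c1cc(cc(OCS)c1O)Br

Molecular formula from the SMILES: C7H7BrO2S.
DoU = (2C + 2 + N − H − X)/2 = (2·7 + 2 + 0 − 7 − 1)/2 = 8/2 = 4.
(Structurally: 1 ring(s) + 3 π bond(s) = 4.)

4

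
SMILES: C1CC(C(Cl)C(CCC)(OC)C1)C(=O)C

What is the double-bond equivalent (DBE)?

2

Molecular formula from the SMILES: C12H21ClO2.
DoU = (2C + 2 + N − H − X)/2 = (2·12 + 2 + 0 − 21 − 1)/2 = 4/2 = 2.
(Structurally: 1 ring(s) + 1 π bond(s) = 2.)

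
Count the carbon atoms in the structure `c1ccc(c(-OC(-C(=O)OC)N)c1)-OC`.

10

The symbol for carbon appears 10 times in the SMILES. Lowercase c denotes aromatic carbon and counts toward C.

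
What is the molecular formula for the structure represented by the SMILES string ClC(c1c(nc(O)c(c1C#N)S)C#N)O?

C8H4ClN3O2S

Heavy atoms from the SMILES: 8 C, 1 Cl, 3 N, 2 O, 1 S.
Implicit hydrogens by atom environment:
  5 × C (aromatic): no H
  2 × C: no H
  2 × N: no H
  2 × O: 1 H each → 2
  1 × C: 1 H
  1 × Cl: no H
  1 × N (aromatic): no H
  1 × S: 1 H
  Total hydrogens = 4.
Molecular formula: C8H4ClN3O2S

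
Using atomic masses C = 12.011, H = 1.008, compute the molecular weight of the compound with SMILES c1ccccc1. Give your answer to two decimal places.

78.11

Molecular formula: C6H6.
M = 6×12.011 + 6×1.008 = 78.11 g/mol.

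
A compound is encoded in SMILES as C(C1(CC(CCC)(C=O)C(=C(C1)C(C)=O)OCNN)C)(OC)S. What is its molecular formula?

Heavy atoms from the SMILES: 16 C, 2 N, 4 O, 1 S.
Implicit hydrogens by atom environment:
  5 × C: 2 H each → 10
  5 × C: no H
  4 × C: 3 H each → 12
  4 × O: no H
  2 × C: 1 H each → 2
  1 × N: 2 H
  1 × N: 1 H
  1 × S: 1 H
  Total hydrogens = 28.
Molecular formula: C16H28N2O4S

C16H28N2O4S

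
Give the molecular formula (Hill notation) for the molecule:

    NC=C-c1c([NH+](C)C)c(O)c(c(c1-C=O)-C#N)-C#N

C13H13N4O2+

Heavy atoms from the SMILES: 13 C, 4 N, 2 O.
Implicit hydrogens by atom environment:
  6 × C (aromatic): no H
  3 × C: 1 H each → 3
  2 × C: 3 H each → 6
  2 × C: no H
  2 × N: no H
  1 × N: 2 H
  1 × N (charge +1): 1 H
  1 × O: 1 H
  1 × O: no H
  Total hydrogens = 13.
Net charge +1.
Molecular formula: C13H13N4O2+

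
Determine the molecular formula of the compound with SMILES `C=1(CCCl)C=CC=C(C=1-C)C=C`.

Heavy atoms from the SMILES: 11 C, 1 Cl.
Implicit hydrogens by atom environment:
  3 × C: 2 H each → 6
  3 × C (aromatic): 1 H each → 3
  3 × C (aromatic): no H
  1 × C: 3 H
  1 × C: 1 H
  1 × Cl: no H
  Total hydrogens = 13.
Molecular formula: C11H13Cl

C11H13Cl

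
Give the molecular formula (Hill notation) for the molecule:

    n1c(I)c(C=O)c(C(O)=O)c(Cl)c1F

C7H2ClFINO3

Heavy atoms from the SMILES: 7 C, 1 Cl, 1 F, 1 I, 1 N, 3 O.
Implicit hydrogens by atom environment:
  5 × C (aromatic): no H
  2 × O: no H
  1 × C: 1 H
  1 × C: no H
  1 × Cl: no H
  1 × F: no H
  1 × I: no H
  1 × N (aromatic): no H
  1 × O: 1 H
  Total hydrogens = 2.
Molecular formula: C7H2ClFINO3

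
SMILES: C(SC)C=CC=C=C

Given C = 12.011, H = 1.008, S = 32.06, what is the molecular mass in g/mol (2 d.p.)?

126.22

Molecular formula: C7H10S.
M = 7×12.011 + 10×1.008 + 1×32.06 = 126.22 g/mol.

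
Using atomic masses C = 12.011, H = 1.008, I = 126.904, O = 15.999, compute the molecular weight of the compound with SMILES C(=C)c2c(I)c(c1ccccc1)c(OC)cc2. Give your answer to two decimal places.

Molecular formula: C15H13IO.
M = 15×12.011 + 13×1.008 + 1×126.904 + 1×15.999 = 336.17 g/mol.

336.17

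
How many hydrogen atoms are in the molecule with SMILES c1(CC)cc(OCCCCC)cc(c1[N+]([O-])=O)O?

19

Hydrogens are implicit in SMILES; fill each atom to its normal valence:
  5 × C: 2 H each → 10
  4 × C (aromatic): no H
  2 × C: 3 H each → 6
  2 × C (aromatic): 1 H each → 2
  2 × O: no H
  1 × N (charge +1): no H
  1 × O: 1 H
  1 × O (charge -1): no H
  Total hydrogens = 19.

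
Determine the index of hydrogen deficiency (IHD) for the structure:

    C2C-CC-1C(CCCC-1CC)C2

Molecular formula from the SMILES: C12H22.
DoU = (2C + 2 + N − H − X)/2 = (2·12 + 2 + 0 − 22 − 0)/2 = 4/2 = 2.
(Structurally: 2 ring(s) + 0 π bond(s) = 2.)

2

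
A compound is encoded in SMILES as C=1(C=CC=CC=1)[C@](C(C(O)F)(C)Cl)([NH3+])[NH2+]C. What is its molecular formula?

[C11H18ClFN2O]2+

Heavy atoms from the SMILES: 11 C, 1 Cl, 1 F, 2 N, 1 O.
Implicit hydrogens by atom environment:
  5 × C (aromatic): 1 H each → 5
  2 × C: 3 H each → 6
  2 × C: no H
  1 × C: 1 H
  1 × C (aromatic): no H
  1 × Cl: no H
  1 × F: no H
  1 × N (charge +1): 3 H
  1 × N (charge +1): 2 H
  1 × O: 1 H
  Total hydrogens = 18.
Net charge +2.
Molecular formula: [C11H18ClFN2O]2+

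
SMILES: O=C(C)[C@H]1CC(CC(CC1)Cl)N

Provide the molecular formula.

C9H16ClNO

Heavy atoms from the SMILES: 9 C, 1 Cl, 1 N, 1 O.
Implicit hydrogens by atom environment:
  4 × C: 2 H each → 8
  3 × C: 1 H each → 3
  1 × C: 3 H
  1 × C: no H
  1 × Cl: no H
  1 × N: 2 H
  1 × O: no H
  Total hydrogens = 16.
Molecular formula: C9H16ClNO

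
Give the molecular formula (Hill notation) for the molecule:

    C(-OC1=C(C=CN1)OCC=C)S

C8H11NO2S

Heavy atoms from the SMILES: 8 C, 1 N, 2 O, 1 S.
Implicit hydrogens by atom environment:
  3 × C: 2 H each → 6
  2 × C (aromatic): 1 H each → 2
  2 × C (aromatic): no H
  2 × O: no H
  1 × C: 1 H
  1 × N (aromatic): 1 H
  1 × S: 1 H
  Total hydrogens = 11.
Molecular formula: C8H11NO2S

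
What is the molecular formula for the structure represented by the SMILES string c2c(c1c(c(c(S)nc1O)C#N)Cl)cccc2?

C12H7ClN2OS

Heavy atoms from the SMILES: 12 C, 1 Cl, 2 N, 1 O, 1 S.
Implicit hydrogens by atom environment:
  6 × C (aromatic): no H
  5 × C (aromatic): 1 H each → 5
  1 × C: no H
  1 × Cl: no H
  1 × N (aromatic): no H
  1 × N: no H
  1 × O: 1 H
  1 × S: 1 H
  Total hydrogens = 7.
Molecular formula: C12H7ClN2OS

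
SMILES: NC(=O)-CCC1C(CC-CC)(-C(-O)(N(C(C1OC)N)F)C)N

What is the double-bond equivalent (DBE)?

2

Molecular formula from the SMILES: C14H29FN4O3.
DoU = (2C + 2 + N − H − X)/2 = (2·14 + 2 + 4 − 29 − 1)/2 = 4/2 = 2.
(Structurally: 1 ring(s) + 1 π bond(s) = 2.)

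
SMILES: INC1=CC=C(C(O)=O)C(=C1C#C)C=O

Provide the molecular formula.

Heavy atoms from the SMILES: 10 C, 1 I, 1 N, 3 O.
Implicit hydrogens by atom environment:
  4 × C (aromatic): no H
  2 × C (aromatic): 1 H each → 2
  2 × C: 1 H each → 2
  2 × C: no H
  2 × O: no H
  1 × I: no H
  1 × N: 1 H
  1 × O: 1 H
  Total hydrogens = 6.
Molecular formula: C10H6INO3

C10H6INO3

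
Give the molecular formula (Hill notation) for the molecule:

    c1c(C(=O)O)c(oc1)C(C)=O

C7H6O4

Heavy atoms from the SMILES: 7 C, 4 O.
Implicit hydrogens by atom environment:
  2 × C (aromatic): 1 H each → 2
  2 × C (aromatic): no H
  2 × C: no H
  2 × O: no H
  1 × C: 3 H
  1 × O: 1 H
  1 × O (aromatic): no H
  Total hydrogens = 6.
Molecular formula: C7H6O4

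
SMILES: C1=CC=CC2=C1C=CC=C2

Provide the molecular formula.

Heavy atoms from the SMILES: 10 C.
Implicit hydrogens by atom environment:
  8 × C (aromatic): 1 H each → 8
  2 × C (aromatic): no H
  Total hydrogens = 8.
Molecular formula: C10H8

C10H8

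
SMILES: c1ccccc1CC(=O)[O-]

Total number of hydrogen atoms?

7

Hydrogens are implicit in SMILES; fill each atom to its normal valence:
  5 × C (aromatic): 1 H each → 5
  1 × C: 2 H
  1 × C (aromatic): no H
  1 × C: no H
  1 × O: no H
  1 × O (charge -1): no H
  Total hydrogens = 7.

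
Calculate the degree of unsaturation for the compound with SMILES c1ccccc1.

4

Molecular formula from the SMILES: C6H6.
DoU = (2C + 2 + N − H − X)/2 = (2·6 + 2 + 0 − 6 − 0)/2 = 8/2 = 4.
(Structurally: 1 ring(s) + 3 π bond(s) = 4.)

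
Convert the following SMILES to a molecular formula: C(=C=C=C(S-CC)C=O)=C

C8H8OS

Heavy atoms from the SMILES: 8 C, 1 O, 1 S.
Implicit hydrogens by atom environment:
  4 × C: no H
  2 × C: 2 H each → 4
  1 × C: 3 H
  1 × C: 1 H
  1 × O: no H
  1 × S: no H
  Total hydrogens = 8.
Molecular formula: C8H8OS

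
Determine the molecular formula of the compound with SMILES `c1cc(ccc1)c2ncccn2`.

Heavy atoms from the SMILES: 10 C, 2 N.
Implicit hydrogens by atom environment:
  8 × C (aromatic): 1 H each → 8
  2 × C (aromatic): no H
  2 × N (aromatic): no H
  Total hydrogens = 8.
Molecular formula: C10H8N2

C10H8N2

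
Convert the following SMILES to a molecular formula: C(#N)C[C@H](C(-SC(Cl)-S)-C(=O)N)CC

C8H13ClN2OS2

Heavy atoms from the SMILES: 8 C, 1 Cl, 2 N, 1 O, 2 S.
Implicit hydrogens by atom environment:
  3 × C: 1 H each → 3
  2 × C: 2 H each → 4
  2 × C: no H
  1 × C: 3 H
  1 × Cl: no H
  1 × N: 2 H
  1 × N: no H
  1 × O: no H
  1 × S: 1 H
  1 × S: no H
  Total hydrogens = 13.
Molecular formula: C8H13ClN2OS2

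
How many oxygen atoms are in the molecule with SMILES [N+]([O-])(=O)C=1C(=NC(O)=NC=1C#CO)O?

5

The symbol for oxygen appears 5 times in the SMILES.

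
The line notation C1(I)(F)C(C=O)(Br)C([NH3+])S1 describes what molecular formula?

Heavy atoms from the SMILES: 1 Br, 4 C, 1 F, 1 I, 1 N, 1 O, 1 S.
Implicit hydrogens by atom environment:
  2 × C: 1 H each → 2
  2 × C: no H
  1 × Br: no H
  1 × F: no H
  1 × I: no H
  1 × N (charge +1): 3 H
  1 × O: no H
  1 × S: no H
  Total hydrogens = 5.
Net charge +1.
Molecular formula: C4H5BrFINOS+

C4H5BrFINOS+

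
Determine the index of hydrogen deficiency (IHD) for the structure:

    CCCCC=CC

Molecular formula from the SMILES: C7H14.
DoU = (2C + 2 + N − H − X)/2 = (2·7 + 2 + 0 − 14 − 0)/2 = 2/2 = 1.
(Structurally: 0 ring(s) + 1 π bond(s) = 1.)

1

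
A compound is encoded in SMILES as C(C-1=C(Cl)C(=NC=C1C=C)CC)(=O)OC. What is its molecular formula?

Heavy atoms from the SMILES: 11 C, 1 Cl, 1 N, 2 O.
Implicit hydrogens by atom environment:
  4 × C (aromatic): no H
  2 × C: 3 H each → 6
  2 × C: 2 H each → 4
  2 × O: no H
  1 × C (aromatic): 1 H
  1 × C: 1 H
  1 × C: no H
  1 × Cl: no H
  1 × N (aromatic): no H
  Total hydrogens = 12.
Molecular formula: C11H12ClNO2

C11H12ClNO2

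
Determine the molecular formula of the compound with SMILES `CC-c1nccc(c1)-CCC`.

C10H15N

Heavy atoms from the SMILES: 10 C, 1 N.
Implicit hydrogens by atom environment:
  3 × C: 2 H each → 6
  3 × C (aromatic): 1 H each → 3
  2 × C: 3 H each → 6
  2 × C (aromatic): no H
  1 × N (aromatic): no H
  Total hydrogens = 15.
Molecular formula: C10H15N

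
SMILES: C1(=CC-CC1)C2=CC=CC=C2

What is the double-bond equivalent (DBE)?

Molecular formula from the SMILES: C11H12.
DoU = (2C + 2 + N − H − X)/2 = (2·11 + 2 + 0 − 12 − 0)/2 = 12/2 = 6.
(Structurally: 2 ring(s) + 4 π bond(s) = 6.)

6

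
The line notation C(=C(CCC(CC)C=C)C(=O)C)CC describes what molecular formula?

C13H22O

Heavy atoms from the SMILES: 13 C, 1 O.
Implicit hydrogens by atom environment:
  5 × C: 2 H each → 10
  3 × C: 3 H each → 9
  3 × C: 1 H each → 3
  2 × C: no H
  1 × O: no H
  Total hydrogens = 22.
Molecular formula: C13H22O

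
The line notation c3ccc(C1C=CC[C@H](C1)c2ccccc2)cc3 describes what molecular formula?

Heavy atoms from the SMILES: 18 C.
Implicit hydrogens by atom environment:
  10 × C (aromatic): 1 H each → 10
  4 × C: 1 H each → 4
  2 × C: 2 H each → 4
  2 × C (aromatic): no H
  Total hydrogens = 18.
Molecular formula: C18H18

C18H18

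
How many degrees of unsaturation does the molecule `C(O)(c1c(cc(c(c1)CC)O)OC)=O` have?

Molecular formula from the SMILES: C10H12O4.
DoU = (2C + 2 + N − H − X)/2 = (2·10 + 2 + 0 − 12 − 0)/2 = 10/2 = 5.
(Structurally: 1 ring(s) + 4 π bond(s) = 5.)

5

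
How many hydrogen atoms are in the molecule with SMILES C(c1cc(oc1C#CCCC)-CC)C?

18

Hydrogens are implicit in SMILES; fill each atom to its normal valence:
  4 × C: 2 H each → 8
  3 × C: 3 H each → 9
  3 × C (aromatic): no H
  2 × C: no H
  1 × C (aromatic): 1 H
  1 × O (aromatic): no H
  Total hydrogens = 18.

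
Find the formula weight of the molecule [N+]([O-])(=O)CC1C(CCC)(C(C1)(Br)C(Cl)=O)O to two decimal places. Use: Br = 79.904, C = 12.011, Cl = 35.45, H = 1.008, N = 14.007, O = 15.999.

Molecular formula: C9H13BrClNO4.
M = 1×79.904 + 9×12.011 + 1×35.45 + 13×1.008 + 1×14.007 + 4×15.999 = 314.56 g/mol.

314.56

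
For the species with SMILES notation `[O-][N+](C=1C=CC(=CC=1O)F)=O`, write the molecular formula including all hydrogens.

C6H4FNO3

Heavy atoms from the SMILES: 6 C, 1 F, 1 N, 3 O.
Implicit hydrogens by atom environment:
  3 × C (aromatic): 1 H each → 3
  3 × C (aromatic): no H
  1 × F: no H
  1 × N (charge +1): no H
  1 × O: 1 H
  1 × O: no H
  1 × O (charge -1): no H
  Total hydrogens = 4.
Molecular formula: C6H4FNO3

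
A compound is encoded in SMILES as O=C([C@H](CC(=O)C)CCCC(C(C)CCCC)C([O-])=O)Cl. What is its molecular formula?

Heavy atoms from the SMILES: 16 C, 1 Cl, 4 O.
Implicit hydrogens by atom environment:
  7 × C: 2 H each → 14
  3 × C: 3 H each → 9
  3 × C: 1 H each → 3
  3 × C: no H
  3 × O: no H
  1 × Cl: no H
  1 × O (charge -1): no H
  Total hydrogens = 26.
Net charge -1.
Molecular formula: C16H26ClO4-

C16H26ClO4-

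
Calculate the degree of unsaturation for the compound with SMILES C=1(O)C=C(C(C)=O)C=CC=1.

Molecular formula from the SMILES: C8H8O2.
DoU = (2C + 2 + N − H − X)/2 = (2·8 + 2 + 0 − 8 − 0)/2 = 10/2 = 5.
(Structurally: 1 ring(s) + 4 π bond(s) = 5.)

5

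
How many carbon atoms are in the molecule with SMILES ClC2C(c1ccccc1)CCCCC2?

13

The symbol for carbon appears 13 times in the SMILES. Lowercase c denotes aromatic carbon and counts toward C.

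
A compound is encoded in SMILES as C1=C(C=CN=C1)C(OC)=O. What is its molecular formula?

Heavy atoms from the SMILES: 7 C, 1 N, 2 O.
Implicit hydrogens by atom environment:
  4 × C (aromatic): 1 H each → 4
  2 × O: no H
  1 × C: 3 H
  1 × C (aromatic): no H
  1 × C: no H
  1 × N (aromatic): no H
  Total hydrogens = 7.
Molecular formula: C7H7NO2

C7H7NO2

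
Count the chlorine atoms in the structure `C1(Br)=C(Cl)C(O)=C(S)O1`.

The symbol for chlorine appears 1 time in the SMILES.

1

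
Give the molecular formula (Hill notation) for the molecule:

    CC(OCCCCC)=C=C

C9H16O

Heavy atoms from the SMILES: 9 C, 1 O.
Implicit hydrogens by atom environment:
  5 × C: 2 H each → 10
  2 × C: 3 H each → 6
  2 × C: no H
  1 × O: no H
  Total hydrogens = 16.
Molecular formula: C9H16O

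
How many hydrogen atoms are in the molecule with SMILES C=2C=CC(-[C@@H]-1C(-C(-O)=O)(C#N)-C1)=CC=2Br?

Hydrogens are implicit in SMILES; fill each atom to its normal valence:
  4 × C (aromatic): 1 H each → 4
  3 × C: no H
  2 × C (aromatic): no H
  1 × Br: no H
  1 × C: 2 H
  1 × C: 1 H
  1 × N: no H
  1 × O: 1 H
  1 × O: no H
  Total hydrogens = 8.

8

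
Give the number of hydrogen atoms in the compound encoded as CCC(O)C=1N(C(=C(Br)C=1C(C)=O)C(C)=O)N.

15

Hydrogens are implicit in SMILES; fill each atom to its normal valence:
  4 × C (aromatic): no H
  3 × C: 3 H each → 9
  2 × C: no H
  2 × O: no H
  1 × Br: no H
  1 × C: 2 H
  1 × C: 1 H
  1 × N: 2 H
  1 × N (aromatic): no H
  1 × O: 1 H
  Total hydrogens = 15.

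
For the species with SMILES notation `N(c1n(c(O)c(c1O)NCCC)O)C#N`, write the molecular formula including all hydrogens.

Heavy atoms from the SMILES: 8 C, 4 N, 3 O.
Implicit hydrogens by atom environment:
  4 × C (aromatic): no H
  3 × O: 1 H each → 3
  2 × C: 2 H each → 4
  2 × N: 1 H each → 2
  1 × C: 3 H
  1 × C: no H
  1 × N (aromatic): no H
  1 × N: no H
  Total hydrogens = 12.
Molecular formula: C8H12N4O3

C8H12N4O3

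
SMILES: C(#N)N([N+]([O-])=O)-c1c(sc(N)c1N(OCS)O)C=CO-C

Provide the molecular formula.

Heavy atoms from the SMILES: 9 C, 5 N, 5 O, 2 S.
Implicit hydrogens by atom environment:
  4 × C (aromatic): no H
  3 × N: no H
  3 × O: no H
  2 × C: 1 H each → 2
  1 × C: 3 H
  1 × C: 2 H
  1 × C: no H
  1 × N: 2 H
  1 × N (charge +1): no H
  1 × O: 1 H
  1 × O (charge -1): no H
  1 × S: 1 H
  1 × S (aromatic): no H
  Total hydrogens = 11.
Molecular formula: C9H11N5O5S2

C9H11N5O5S2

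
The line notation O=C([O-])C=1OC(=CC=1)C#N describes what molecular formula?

C6H2NO3-

Heavy atoms from the SMILES: 6 C, 1 N, 3 O.
Implicit hydrogens by atom environment:
  2 × C (aromatic): 1 H each → 2
  2 × C (aromatic): no H
  2 × C: no H
  1 × N: no H
  1 × O (aromatic): no H
  1 × O: no H
  1 × O (charge -1): no H
  Total hydrogens = 2.
Net charge -1.
Molecular formula: C6H2NO3-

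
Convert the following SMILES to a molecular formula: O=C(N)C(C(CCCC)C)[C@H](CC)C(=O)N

C12H24N2O2

Heavy atoms from the SMILES: 12 C, 2 N, 2 O.
Implicit hydrogens by atom environment:
  4 × C: 2 H each → 8
  3 × C: 3 H each → 9
  3 × C: 1 H each → 3
  2 × C: no H
  2 × N: 2 H each → 4
  2 × O: no H
  Total hydrogens = 24.
Molecular formula: C12H24N2O2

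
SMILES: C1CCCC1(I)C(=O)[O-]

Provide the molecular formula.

C6H8IO2-

Heavy atoms from the SMILES: 6 C, 1 I, 2 O.
Implicit hydrogens by atom environment:
  4 × C: 2 H each → 8
  2 × C: no H
  1 × I: no H
  1 × O: no H
  1 × O (charge -1): no H
  Total hydrogens = 8.
Net charge -1.
Molecular formula: C6H8IO2-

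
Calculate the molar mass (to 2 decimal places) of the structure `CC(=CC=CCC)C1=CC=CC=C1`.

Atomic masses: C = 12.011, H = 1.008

172.27

Molecular formula: C13H16.
M = 13×12.011 + 16×1.008 = 172.27 g/mol.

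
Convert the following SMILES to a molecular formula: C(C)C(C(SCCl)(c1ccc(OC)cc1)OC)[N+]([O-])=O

Heavy atoms from the SMILES: 13 C, 1 Cl, 1 N, 4 O, 1 S.
Implicit hydrogens by atom environment:
  4 × C (aromatic): 1 H each → 4
  3 × C: 3 H each → 9
  3 × O: no H
  2 × C: 2 H each → 4
  2 × C (aromatic): no H
  1 × C: 1 H
  1 × C: no H
  1 × Cl: no H
  1 × N (charge +1): no H
  1 × O (charge -1): no H
  1 × S: no H
  Total hydrogens = 18.
Molecular formula: C13H18ClNO4S

C13H18ClNO4S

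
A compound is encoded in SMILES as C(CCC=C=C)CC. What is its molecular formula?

C8H14

Heavy atoms from the SMILES: 8 C.
Implicit hydrogens by atom environment:
  5 × C: 2 H each → 10
  1 × C: 3 H
  1 × C: 1 H
  1 × C: no H
  Total hydrogens = 14.
Molecular formula: C8H14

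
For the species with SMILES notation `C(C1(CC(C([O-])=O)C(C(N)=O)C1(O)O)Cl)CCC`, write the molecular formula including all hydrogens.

Heavy atoms from the SMILES: 11 C, 1 Cl, 1 N, 5 O.
Implicit hydrogens by atom environment:
  4 × C: 2 H each → 8
  4 × C: no H
  2 × C: 1 H each → 2
  2 × O: 1 H each → 2
  2 × O: no H
  1 × C: 3 H
  1 × Cl: no H
  1 × N: 2 H
  1 × O (charge -1): no H
  Total hydrogens = 17.
Net charge -1.
Molecular formula: C11H17ClNO5-

C11H17ClNO5-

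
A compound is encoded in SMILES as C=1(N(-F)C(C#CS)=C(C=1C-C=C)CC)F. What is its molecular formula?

C11H11F2NS

Heavy atoms from the SMILES: 11 C, 2 F, 1 N, 1 S.
Implicit hydrogens by atom environment:
  4 × C (aromatic): no H
  3 × C: 2 H each → 6
  2 × C: no H
  2 × F: no H
  1 × C: 3 H
  1 × C: 1 H
  1 × N (aromatic): no H
  1 × S: 1 H
  Total hydrogens = 11.
Molecular formula: C11H11F2NS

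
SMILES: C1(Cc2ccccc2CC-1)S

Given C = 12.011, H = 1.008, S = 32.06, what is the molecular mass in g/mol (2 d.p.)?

Molecular formula: C10H12S.
M = 10×12.011 + 12×1.008 + 1×32.06 = 164.27 g/mol.

164.27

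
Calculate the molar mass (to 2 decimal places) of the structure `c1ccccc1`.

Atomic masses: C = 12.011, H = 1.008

Molecular formula: C6H6.
M = 6×12.011 + 6×1.008 = 78.11 g/mol.

78.11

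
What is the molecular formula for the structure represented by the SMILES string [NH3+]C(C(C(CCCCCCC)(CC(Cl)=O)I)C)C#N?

C14H25ClIN2O+

Heavy atoms from the SMILES: 14 C, 1 Cl, 1 I, 2 N, 1 O.
Implicit hydrogens by atom environment:
  7 × C: 2 H each → 14
  3 × C: no H
  2 × C: 3 H each → 6
  2 × C: 1 H each → 2
  1 × Cl: no H
  1 × I: no H
  1 × N (charge +1): 3 H
  1 × N: no H
  1 × O: no H
  Total hydrogens = 25.
Net charge +1.
Molecular formula: C14H25ClIN2O+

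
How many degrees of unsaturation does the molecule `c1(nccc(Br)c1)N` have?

Molecular formula from the SMILES: C5H5BrN2.
DoU = (2C + 2 + N − H − X)/2 = (2·5 + 2 + 2 − 5 − 1)/2 = 8/2 = 4.
(Structurally: 1 ring(s) + 3 π bond(s) = 4.)

4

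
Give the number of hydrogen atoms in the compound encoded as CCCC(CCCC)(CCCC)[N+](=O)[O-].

25

Hydrogens are implicit in SMILES; fill each atom to its normal valence:
  8 × C: 2 H each → 16
  3 × C: 3 H each → 9
  1 × C: no H
  1 × N (charge +1): no H
  1 × O: no H
  1 × O (charge -1): no H
  Total hydrogens = 25.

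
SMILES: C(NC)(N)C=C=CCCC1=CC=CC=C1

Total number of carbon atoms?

The symbol for carbon appears 13 times in the SMILES.

13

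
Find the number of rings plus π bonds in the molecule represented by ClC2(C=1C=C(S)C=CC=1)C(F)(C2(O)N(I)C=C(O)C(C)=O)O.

Molecular formula from the SMILES: C13H12ClFINO4S.
DoU = (2C + 2 + N − H − X)/2 = (2·13 + 2 + 1 − 12 − 3)/2 = 14/2 = 7.
(Structurally: 2 ring(s) + 5 π bond(s) = 7.)

7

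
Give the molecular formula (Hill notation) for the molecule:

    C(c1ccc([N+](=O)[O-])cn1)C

Heavy atoms from the SMILES: 7 C, 2 N, 2 O.
Implicit hydrogens by atom environment:
  3 × C (aromatic): 1 H each → 3
  2 × C (aromatic): no H
  1 × C: 3 H
  1 × C: 2 H
  1 × N (aromatic): no H
  1 × N (charge +1): no H
  1 × O: no H
  1 × O (charge -1): no H
  Total hydrogens = 8.
Molecular formula: C7H8N2O2

C7H8N2O2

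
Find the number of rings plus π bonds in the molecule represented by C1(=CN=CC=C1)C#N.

Molecular formula from the SMILES: C6H4N2.
DoU = (2C + 2 + N − H − X)/2 = (2·6 + 2 + 2 − 4 − 0)/2 = 12/2 = 6.
(Structurally: 1 ring(s) + 5 π bond(s) = 6.)

6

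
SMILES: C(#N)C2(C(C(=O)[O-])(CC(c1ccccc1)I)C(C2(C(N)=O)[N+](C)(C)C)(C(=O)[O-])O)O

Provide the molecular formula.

Heavy atoms from the SMILES: 19 C, 1 I, 3 N, 7 O.
Implicit hydrogens by atom environment:
  8 × C: no H
  5 × C (aromatic): 1 H each → 5
  3 × C: 3 H each → 9
  3 × O: no H
  2 × O: 1 H each → 2
  2 × O (charge -1): no H
  1 × C: 2 H
  1 × C: 1 H
  1 × C (aromatic): no H
  1 × I: no H
  1 × N: 2 H
  1 × N (charge +1): no H
  1 × N: no H
  Total hydrogens = 21.
Net charge -1.
Molecular formula: C19H21IN3O7-

C19H21IN3O7-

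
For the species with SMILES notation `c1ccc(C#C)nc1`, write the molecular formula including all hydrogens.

Heavy atoms from the SMILES: 7 C, 1 N.
Implicit hydrogens by atom environment:
  4 × C (aromatic): 1 H each → 4
  1 × C: 1 H
  1 × C (aromatic): no H
  1 × C: no H
  1 × N (aromatic): no H
  Total hydrogens = 5.
Molecular formula: C7H5N

C7H5N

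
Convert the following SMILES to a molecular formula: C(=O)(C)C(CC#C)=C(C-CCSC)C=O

C12H16O2S

Heavy atoms from the SMILES: 12 C, 2 O, 1 S.
Implicit hydrogens by atom environment:
  4 × C: 2 H each → 8
  4 × C: no H
  2 × C: 3 H each → 6
  2 × C: 1 H each → 2
  2 × O: no H
  1 × S: no H
  Total hydrogens = 16.
Molecular formula: C12H16O2S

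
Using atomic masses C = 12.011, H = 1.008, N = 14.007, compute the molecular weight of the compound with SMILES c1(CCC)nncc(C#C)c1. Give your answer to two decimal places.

Molecular formula: C9H10N2.
M = 9×12.011 + 10×1.008 + 2×14.007 = 146.19 g/mol.

146.19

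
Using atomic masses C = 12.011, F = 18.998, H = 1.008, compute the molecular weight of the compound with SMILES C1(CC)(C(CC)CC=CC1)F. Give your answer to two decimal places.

Molecular formula: C10H17F.
M = 10×12.011 + 1×18.998 + 17×1.008 = 156.24 g/mol.

156.24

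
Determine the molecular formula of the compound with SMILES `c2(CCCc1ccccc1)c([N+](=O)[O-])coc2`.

C13H13NO3

Heavy atoms from the SMILES: 13 C, 1 N, 3 O.
Implicit hydrogens by atom environment:
  7 × C (aromatic): 1 H each → 7
  3 × C: 2 H each → 6
  3 × C (aromatic): no H
  1 × N (charge +1): no H
  1 × O (aromatic): no H
  1 × O: no H
  1 × O (charge -1): no H
  Total hydrogens = 13.
Molecular formula: C13H13NO3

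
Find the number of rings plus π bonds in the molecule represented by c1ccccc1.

4

Molecular formula from the SMILES: C6H6.
DoU = (2C + 2 + N − H − X)/2 = (2·6 + 2 + 0 − 6 − 0)/2 = 8/2 = 4.
(Structurally: 1 ring(s) + 3 π bond(s) = 4.)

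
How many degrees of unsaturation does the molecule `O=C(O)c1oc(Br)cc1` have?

4

Molecular formula from the SMILES: C5H3BrO3.
DoU = (2C + 2 + N − H − X)/2 = (2·5 + 2 + 0 − 3 − 1)/2 = 8/2 = 4.
(Structurally: 1 ring(s) + 3 π bond(s) = 4.)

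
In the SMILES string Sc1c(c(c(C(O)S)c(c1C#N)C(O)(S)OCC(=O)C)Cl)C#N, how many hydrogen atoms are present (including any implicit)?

Hydrogens are implicit in SMILES; fill each atom to its normal valence:
  6 × C (aromatic): no H
  4 × C: no H
  3 × S: 1 H each → 3
  2 × N: no H
  2 × O: 1 H each → 2
  2 × O: no H
  1 × C: 3 H
  1 × C: 2 H
  1 × C: 1 H
  1 × Cl: no H
  Total hydrogens = 11.

11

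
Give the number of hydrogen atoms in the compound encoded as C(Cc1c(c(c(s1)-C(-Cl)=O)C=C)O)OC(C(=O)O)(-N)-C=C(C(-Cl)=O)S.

13

Hydrogens are implicit in SMILES; fill each atom to its normal valence:
  5 × C: no H
  4 × C (aromatic): no H
  4 × O: no H
  3 × C: 2 H each → 6
  2 × C: 1 H each → 2
  2 × Cl: no H
  2 × O: 1 H each → 2
  1 × N: 2 H
  1 × S: 1 H
  1 × S (aromatic): no H
  Total hydrogens = 13.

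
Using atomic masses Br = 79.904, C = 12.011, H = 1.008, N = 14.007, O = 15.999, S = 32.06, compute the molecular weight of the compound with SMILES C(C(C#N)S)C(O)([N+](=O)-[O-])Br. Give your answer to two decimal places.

241.06

Molecular formula: C4H5BrN2O3S.
M = 1×79.904 + 4×12.011 + 5×1.008 + 2×14.007 + 3×15.999 + 1×32.06 = 241.06 g/mol.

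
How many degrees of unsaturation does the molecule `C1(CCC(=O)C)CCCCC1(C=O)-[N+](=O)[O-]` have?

4

Molecular formula from the SMILES: C11H17NO4.
DoU = (2C + 2 + N − H − X)/2 = (2·11 + 2 + 1 − 17 − 0)/2 = 8/2 = 4.
(Structurally: 1 ring(s) + 3 π bond(s) = 4.)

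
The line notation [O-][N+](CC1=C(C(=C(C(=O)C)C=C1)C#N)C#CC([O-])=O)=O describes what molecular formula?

Heavy atoms from the SMILES: 13 C, 2 N, 5 O.
Implicit hydrogens by atom environment:
  5 × C: no H
  4 × C (aromatic): no H
  3 × O: no H
  2 × C (aromatic): 1 H each → 2
  2 × O (charge -1): no H
  1 × C: 3 H
  1 × C: 2 H
  1 × N: no H
  1 × N (charge +1): no H
  Total hydrogens = 7.
Net charge -1.
Molecular formula: C13H7N2O5-

C13H7N2O5-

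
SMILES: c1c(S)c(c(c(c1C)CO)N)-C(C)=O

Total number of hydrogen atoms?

Hydrogens are implicit in SMILES; fill each atom to its normal valence:
  5 × C (aromatic): no H
  2 × C: 3 H each → 6
  1 × C: 2 H
  1 × C (aromatic): 1 H
  1 × C: no H
  1 × N: 2 H
  1 × O: 1 H
  1 × O: no H
  1 × S: 1 H
  Total hydrogens = 13.

13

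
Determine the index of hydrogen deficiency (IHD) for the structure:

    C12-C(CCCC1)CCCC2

Molecular formula from the SMILES: C10H18.
DoU = (2C + 2 + N − H − X)/2 = (2·10 + 2 + 0 − 18 − 0)/2 = 4/2 = 2.
(Structurally: 2 ring(s) + 0 π bond(s) = 2.)

2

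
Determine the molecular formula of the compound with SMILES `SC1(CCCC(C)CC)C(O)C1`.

Heavy atoms from the SMILES: 10 C, 1 O, 1 S.
Implicit hydrogens by atom environment:
  5 × C: 2 H each → 10
  2 × C: 3 H each → 6
  2 × C: 1 H each → 2
  1 × C: no H
  1 × O: 1 H
  1 × S: 1 H
  Total hydrogens = 20.
Molecular formula: C10H20OS

C10H20OS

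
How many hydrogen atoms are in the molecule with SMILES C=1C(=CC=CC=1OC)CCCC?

Hydrogens are implicit in SMILES; fill each atom to its normal valence:
  4 × C (aromatic): 1 H each → 4
  3 × C: 2 H each → 6
  2 × C: 3 H each → 6
  2 × C (aromatic): no H
  1 × O: no H
  Total hydrogens = 16.

16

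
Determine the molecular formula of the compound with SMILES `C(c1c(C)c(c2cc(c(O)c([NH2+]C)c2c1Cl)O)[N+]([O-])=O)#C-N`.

Heavy atoms from the SMILES: 14 C, 1 Cl, 3 N, 4 O.
Implicit hydrogens by atom environment:
  9 × C (aromatic): no H
  2 × C: 3 H each → 6
  2 × C: no H
  2 × O: 1 H each → 2
  1 × C (aromatic): 1 H
  1 × Cl: no H
  1 × N: 2 H
  1 × N (charge +1): 2 H
  1 × N (charge +1): no H
  1 × O: no H
  1 × O (charge -1): no H
  Total hydrogens = 13.
Net charge +1.
Molecular formula: C14H13ClN3O4+

C14H13ClN3O4+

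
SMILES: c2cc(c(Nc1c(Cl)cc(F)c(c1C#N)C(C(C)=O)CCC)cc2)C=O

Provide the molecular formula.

C20H18ClFN2O2

Heavy atoms from the SMILES: 20 C, 1 Cl, 1 F, 2 N, 2 O.
Implicit hydrogens by atom environment:
  7 × C (aromatic): no H
  5 × C (aromatic): 1 H each → 5
  2 × C: 3 H each → 6
  2 × C: 2 H each → 4
  2 × C: 1 H each → 2
  2 × C: no H
  2 × O: no H
  1 × Cl: no H
  1 × F: no H
  1 × N: 1 H
  1 × N: no H
  Total hydrogens = 18.
Molecular formula: C20H18ClFN2O2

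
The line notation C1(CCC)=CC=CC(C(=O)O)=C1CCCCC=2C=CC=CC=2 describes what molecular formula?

Heavy atoms from the SMILES: 20 C, 2 O.
Implicit hydrogens by atom environment:
  8 × C (aromatic): 1 H each → 8
  6 × C: 2 H each → 12
  4 × C (aromatic): no H
  1 × C: 3 H
  1 × C: no H
  1 × O: 1 H
  1 × O: no H
  Total hydrogens = 24.
Molecular formula: C20H24O2

C20H24O2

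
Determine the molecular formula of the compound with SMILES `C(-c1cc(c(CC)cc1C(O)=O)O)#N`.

C10H9NO3

Heavy atoms from the SMILES: 10 C, 1 N, 3 O.
Implicit hydrogens by atom environment:
  4 × C (aromatic): no H
  2 × C (aromatic): 1 H each → 2
  2 × C: no H
  2 × O: 1 H each → 2
  1 × C: 3 H
  1 × C: 2 H
  1 × N: no H
  1 × O: no H
  Total hydrogens = 9.
Molecular formula: C10H9NO3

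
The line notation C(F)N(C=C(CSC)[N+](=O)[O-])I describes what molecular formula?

Heavy atoms from the SMILES: 5 C, 1 F, 1 I, 2 N, 2 O, 1 S.
Implicit hydrogens by atom environment:
  2 × C: 2 H each → 4
  1 × C: 3 H
  1 × C: 1 H
  1 × C: no H
  1 × F: no H
  1 × I: no H
  1 × N: no H
  1 × N (charge +1): no H
  1 × O: no H
  1 × O (charge -1): no H
  1 × S: no H
  Total hydrogens = 8.
Molecular formula: C5H8FIN2O2S

C5H8FIN2O2S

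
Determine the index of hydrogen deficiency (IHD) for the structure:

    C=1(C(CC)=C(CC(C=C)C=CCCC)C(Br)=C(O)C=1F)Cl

6

Molecular formula from the SMILES: C17H21BrClFO.
DoU = (2C + 2 + N − H − X)/2 = (2·17 + 2 + 0 − 21 − 3)/2 = 12/2 = 6.
(Structurally: 1 ring(s) + 5 π bond(s) = 6.)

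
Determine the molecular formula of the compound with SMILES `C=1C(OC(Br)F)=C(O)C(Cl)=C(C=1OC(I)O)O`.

C8H6BrClFIO5

Heavy atoms from the SMILES: 1 Br, 8 C, 1 Cl, 1 F, 1 I, 5 O.
Implicit hydrogens by atom environment:
  5 × C (aromatic): no H
  3 × O: 1 H each → 3
  2 × C: 1 H each → 2
  2 × O: no H
  1 × Br: no H
  1 × C (aromatic): 1 H
  1 × Cl: no H
  1 × F: no H
  1 × I: no H
  Total hydrogens = 6.
Molecular formula: C8H6BrClFIO5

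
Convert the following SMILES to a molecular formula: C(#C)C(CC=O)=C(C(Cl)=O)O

C7H5ClO3

Heavy atoms from the SMILES: 7 C, 1 Cl, 3 O.
Implicit hydrogens by atom environment:
  4 × C: no H
  2 × C: 1 H each → 2
  2 × O: no H
  1 × C: 2 H
  1 × Cl: no H
  1 × O: 1 H
  Total hydrogens = 5.
Molecular formula: C7H5ClO3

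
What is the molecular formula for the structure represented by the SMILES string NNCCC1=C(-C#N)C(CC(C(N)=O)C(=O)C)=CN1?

Heavy atoms from the SMILES: 12 C, 5 N, 2 O.
Implicit hydrogens by atom environment:
  3 × C: 2 H each → 6
  3 × C (aromatic): no H
  3 × C: no H
  2 × N: 2 H each → 4
  2 × O: no H
  1 × C: 3 H
  1 × C (aromatic): 1 H
  1 × C: 1 H
  1 × N (aromatic): 1 H
  1 × N: 1 H
  1 × N: no H
  Total hydrogens = 17.
Molecular formula: C12H17N5O2

C12H17N5O2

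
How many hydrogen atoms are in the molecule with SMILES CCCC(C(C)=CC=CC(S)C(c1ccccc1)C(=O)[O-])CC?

27

Hydrogens are implicit in SMILES; fill each atom to its normal valence:
  6 × C: 1 H each → 6
  5 × C (aromatic): 1 H each → 5
  3 × C: 3 H each → 9
  3 × C: 2 H each → 6
  2 × C: no H
  1 × C (aromatic): no H
  1 × O: no H
  1 × O (charge -1): no H
  1 × S: 1 H
  Total hydrogens = 27.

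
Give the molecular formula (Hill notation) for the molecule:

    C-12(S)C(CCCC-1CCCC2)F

Heavy atoms from the SMILES: 10 C, 1 F, 1 S.
Implicit hydrogens by atom environment:
  7 × C: 2 H each → 14
  2 × C: 1 H each → 2
  1 × C: no H
  1 × F: no H
  1 × S: 1 H
  Total hydrogens = 17.
Molecular formula: C10H17FS

C10H17FS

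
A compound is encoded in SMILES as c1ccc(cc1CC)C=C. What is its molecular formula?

C10H12

Heavy atoms from the SMILES: 10 C.
Implicit hydrogens by atom environment:
  4 × C (aromatic): 1 H each → 4
  2 × C: 2 H each → 4
  2 × C (aromatic): no H
  1 × C: 3 H
  1 × C: 1 H
  Total hydrogens = 12.
Molecular formula: C10H12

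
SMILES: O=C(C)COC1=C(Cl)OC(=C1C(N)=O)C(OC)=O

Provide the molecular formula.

Heavy atoms from the SMILES: 10 C, 1 Cl, 1 N, 6 O.
Implicit hydrogens by atom environment:
  5 × O: no H
  4 × C (aromatic): no H
  3 × C: no H
  2 × C: 3 H each → 6
  1 × C: 2 H
  1 × Cl: no H
  1 × N: 2 H
  1 × O (aromatic): no H
  Total hydrogens = 10.
Molecular formula: C10H10ClNO6

C10H10ClNO6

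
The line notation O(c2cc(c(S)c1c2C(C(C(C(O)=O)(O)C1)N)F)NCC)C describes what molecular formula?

Heavy atoms from the SMILES: 14 C, 1 F, 2 N, 4 O, 1 S.
Implicit hydrogens by atom environment:
  5 × C (aromatic): no H
  2 × C: 3 H each → 6
  2 × C: 2 H each → 4
  2 × C: 1 H each → 2
  2 × C: no H
  2 × O: 1 H each → 2
  2 × O: no H
  1 × C (aromatic): 1 H
  1 × F: no H
  1 × N: 2 H
  1 × N: 1 H
  1 × S: 1 H
  Total hydrogens = 19.
Molecular formula: C14H19FN2O4S

C14H19FN2O4S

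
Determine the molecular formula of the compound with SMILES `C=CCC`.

C4H8

Heavy atoms from the SMILES: 4 C.
Implicit hydrogens by atom environment:
  2 × C: 2 H each → 4
  1 × C: 3 H
  1 × C: 1 H
  Total hydrogens = 8.
Molecular formula: C4H8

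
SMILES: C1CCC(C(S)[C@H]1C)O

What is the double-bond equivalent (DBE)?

Molecular formula from the SMILES: C7H14OS.
DoU = (2C + 2 + N − H − X)/2 = (2·7 + 2 + 0 − 14 − 0)/2 = 2/2 = 1.
(Structurally: 1 ring(s) + 0 π bond(s) = 1.)

1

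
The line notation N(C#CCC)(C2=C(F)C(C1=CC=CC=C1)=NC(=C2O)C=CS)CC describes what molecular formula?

C19H19FN2OS

Heavy atoms from the SMILES: 19 C, 1 F, 2 N, 1 O, 1 S.
Implicit hydrogens by atom environment:
  6 × C (aromatic): no H
  5 × C (aromatic): 1 H each → 5
  2 × C: 3 H each → 6
  2 × C: 2 H each → 4
  2 × C: 1 H each → 2
  2 × C: no H
  1 × F: no H
  1 × N (aromatic): no H
  1 × N: no H
  1 × O: 1 H
  1 × S: 1 H
  Total hydrogens = 19.
Molecular formula: C19H19FN2OS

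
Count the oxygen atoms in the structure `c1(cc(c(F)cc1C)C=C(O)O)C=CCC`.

The symbol for oxygen appears 2 times in the SMILES.

2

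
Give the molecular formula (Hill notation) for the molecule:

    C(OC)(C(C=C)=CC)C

Heavy atoms from the SMILES: 8 C, 1 O.
Implicit hydrogens by atom environment:
  3 × C: 3 H each → 9
  3 × C: 1 H each → 3
  1 × C: 2 H
  1 × C: no H
  1 × O: no H
  Total hydrogens = 14.
Molecular formula: C8H14O

C8H14O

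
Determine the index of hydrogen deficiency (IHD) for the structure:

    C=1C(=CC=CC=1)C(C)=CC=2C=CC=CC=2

Molecular formula from the SMILES: C15H14.
DoU = (2C + 2 + N − H − X)/2 = (2·15 + 2 + 0 − 14 − 0)/2 = 18/2 = 9.
(Structurally: 2 ring(s) + 7 π bond(s) = 9.)

9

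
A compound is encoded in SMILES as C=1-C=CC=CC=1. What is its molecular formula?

C6H6

Heavy atoms from the SMILES: 6 C.
Implicit hydrogens by atom environment:
  6 × C (aromatic): 1 H each → 6
  Total hydrogens = 6.
Molecular formula: C6H6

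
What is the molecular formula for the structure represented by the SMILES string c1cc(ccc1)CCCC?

C10H14

Heavy atoms from the SMILES: 10 C.
Implicit hydrogens by atom environment:
  5 × C (aromatic): 1 H each → 5
  3 × C: 2 H each → 6
  1 × C: 3 H
  1 × C (aromatic): no H
  Total hydrogens = 14.
Molecular formula: C10H14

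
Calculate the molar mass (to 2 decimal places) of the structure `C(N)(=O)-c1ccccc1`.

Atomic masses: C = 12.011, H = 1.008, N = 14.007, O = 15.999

121.14

Molecular formula: C7H7NO.
M = 7×12.011 + 7×1.008 + 1×14.007 + 1×15.999 = 121.14 g/mol.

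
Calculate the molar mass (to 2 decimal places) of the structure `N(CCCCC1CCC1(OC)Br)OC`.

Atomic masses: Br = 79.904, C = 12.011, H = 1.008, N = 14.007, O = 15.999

266.18

Molecular formula: C10H20BrNO2.
M = 1×79.904 + 10×12.011 + 20×1.008 + 1×14.007 + 2×15.999 = 266.18 g/mol.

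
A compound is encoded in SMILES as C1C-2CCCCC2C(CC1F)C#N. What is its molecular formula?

Heavy atoms from the SMILES: 11 C, 1 F, 1 N.
Implicit hydrogens by atom environment:
  6 × C: 2 H each → 12
  4 × C: 1 H each → 4
  1 × C: no H
  1 × F: no H
  1 × N: no H
  Total hydrogens = 16.
Molecular formula: C11H16FN

C11H16FN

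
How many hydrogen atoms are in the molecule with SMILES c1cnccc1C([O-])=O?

Hydrogens are implicit in SMILES; fill each atom to its normal valence:
  4 × C (aromatic): 1 H each → 4
  1 × C (aromatic): no H
  1 × C: no H
  1 × N (aromatic): no H
  1 × O: no H
  1 × O (charge -1): no H
  Total hydrogens = 4.

4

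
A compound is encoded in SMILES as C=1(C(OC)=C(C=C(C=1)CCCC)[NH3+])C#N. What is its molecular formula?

C12H17N2O+

Heavy atoms from the SMILES: 12 C, 2 N, 1 O.
Implicit hydrogens by atom environment:
  4 × C (aromatic): no H
  3 × C: 2 H each → 6
  2 × C: 3 H each → 6
  2 × C (aromatic): 1 H each → 2
  1 × C: no H
  1 × N (charge +1): 3 H
  1 × N: no H
  1 × O: no H
  Total hydrogens = 17.
Net charge +1.
Molecular formula: C12H17N2O+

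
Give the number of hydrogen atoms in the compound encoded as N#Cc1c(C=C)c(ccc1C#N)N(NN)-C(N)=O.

10

Hydrogens are implicit in SMILES; fill each atom to its normal valence:
  4 × C (aromatic): no H
  3 × C: no H
  3 × N: no H
  2 × C (aromatic): 1 H each → 2
  2 × N: 2 H each → 4
  1 × C: 2 H
  1 × C: 1 H
  1 × N: 1 H
  1 × O: no H
  Total hydrogens = 10.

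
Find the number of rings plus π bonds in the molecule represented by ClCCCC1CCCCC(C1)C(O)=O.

2

Molecular formula from the SMILES: C11H19ClO2.
DoU = (2C + 2 + N − H − X)/2 = (2·11 + 2 + 0 − 19 − 1)/2 = 4/2 = 2.
(Structurally: 1 ring(s) + 1 π bond(s) = 2.)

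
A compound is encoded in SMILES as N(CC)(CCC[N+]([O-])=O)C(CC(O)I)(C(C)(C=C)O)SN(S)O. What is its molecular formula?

Heavy atoms from the SMILES: 12 C, 1 I, 3 N, 5 O, 2 S.
Implicit hydrogens by atom environment:
  6 × C: 2 H each → 12
  3 × O: 1 H each → 3
  2 × C: 3 H each → 6
  2 × C: 1 H each → 2
  2 × C: no H
  2 × N: no H
  1 × I: no H
  1 × N (charge +1): no H
  1 × O: no H
  1 × O (charge -1): no H
  1 × S: 1 H
  1 × S: no H
  Total hydrogens = 24.
Molecular formula: C12H24IN3O5S2

C12H24IN3O5S2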